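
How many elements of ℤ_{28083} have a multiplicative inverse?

15840

Prime factorization: 28083 = 3 × 11 × 23 × 37.
φ(3) = 3 − 1 = 2.
φ(11) = 11 − 1 = 10.
φ(23) = 23 − 1 = 22.
φ(37) = 37 − 1 = 36.
Since φ is multiplicative, φ(28083) = 2 · 10 · 22 · 36 = 15840.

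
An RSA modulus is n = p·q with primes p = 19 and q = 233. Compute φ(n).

φ(pq) = (p−1)(q−1) = 18 · 232 = 4176.

4176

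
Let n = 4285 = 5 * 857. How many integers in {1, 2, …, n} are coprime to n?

φ(5) = 5 − 1 = 4.
φ(857) = 857 − 1 = 856.
φ(4285) = 4 × 856 = 3424.

3424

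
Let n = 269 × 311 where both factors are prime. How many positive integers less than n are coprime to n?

83080

φ(83659) = 83659 · (1 − 1/269) · (1 − 1/311)
       = 83659 · 83080/83659 = 83080.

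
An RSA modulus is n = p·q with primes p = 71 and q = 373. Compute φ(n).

For distinct primes, φ(pq) = (p−1)(q−1) = 70 × 372 = 26040.

26040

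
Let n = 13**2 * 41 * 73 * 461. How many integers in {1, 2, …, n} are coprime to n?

φ(13^2) = 13^1·(13−1) = 13·12 = 156.
φ(41) = 41 − 1 = 40.
φ(73) = 73 − 1 = 72.
φ(461) = 461 − 1 = 460.
Multiply: 156 · 40 · 72 · 460 = 206668800.

206668800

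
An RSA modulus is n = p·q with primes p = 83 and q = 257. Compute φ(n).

φ(n) = (p − 1)(q − 1) = (83−1)(257−1) = 82·256 = 20992.

20992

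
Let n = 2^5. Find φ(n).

16

φ(2^5) = 2^4·(2−1) = 16·1 = 16.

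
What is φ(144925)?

144925 = 5^2 · 11 · 17 · 31.
φ(144925) = 144925 · (1 − 1/5) · (1 − 1/11) · (1 − 1/17) · (1 − 1/31)
       = 144925 · 19200/28985 = 96000.

96000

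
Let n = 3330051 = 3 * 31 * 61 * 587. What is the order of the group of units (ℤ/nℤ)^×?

2109600

φ(3) = 3 − 1 = 2.
φ(31) = 31 − 1 = 30.
φ(61) = 61 − 1 = 60.
φ(587) = 587 − 1 = 586.
φ(3330051) = 2 × 30 × 60 × 586 = 2109600.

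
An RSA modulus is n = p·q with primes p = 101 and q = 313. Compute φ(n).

For distinct primes, φ(pq) = (p−1)(q−1) = 100 × 312 = 31200.

31200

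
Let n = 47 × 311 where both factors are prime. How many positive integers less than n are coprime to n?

For distinct primes, φ(pq) = (p−1)(q−1) = 46 × 310 = 14260.

14260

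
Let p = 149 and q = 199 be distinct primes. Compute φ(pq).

29304

For distinct primes, φ(pq) = (p−1)(q−1) = 148 × 198 = 29304.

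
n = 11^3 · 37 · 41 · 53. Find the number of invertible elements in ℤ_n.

90604800

φ(107013731) = 107013731 · (1 − 1/11) · (1 − 1/37) · (1 − 1/41) · (1 − 1/53)
       = 107013731 · 748800/884411 = 90604800.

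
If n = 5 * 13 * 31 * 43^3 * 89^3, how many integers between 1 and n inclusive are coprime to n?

φ(5) = 5 − 1 = 4.
φ(13) = 13 − 1 = 12.
φ(31) = 31 − 1 = 30.
φ(43^3) = 43^2·(43−1) = 1849·42 = 77658.
φ(89^3) = 89^3 − 89^2 = 704969 − 7921 = 697048.
Since φ is multiplicative, φ(112940690120245) = 4 · 12 · 30 · 77658 · 697048 = 77949149160960.

77949149160960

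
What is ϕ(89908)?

33696

Factor 89908: 89908 = 2^2 × 7 × 13^2 × 19.
φ(89908) = 89908 · (1 − 1/2) · (1 − 1/7) · (1 − 1/13) · (1 − 1/19)
       = 89908 · 1296/3458 = 33696.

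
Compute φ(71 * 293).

φ(20803) = 20803 · (1 − 1/71) · (1 − 1/293)
       = 20803 · 20440/20803 = 20440.

20440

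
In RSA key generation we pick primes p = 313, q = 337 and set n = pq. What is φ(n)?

φ(pq) = (p−1)(q−1) = 312 · 336 = 104832.

104832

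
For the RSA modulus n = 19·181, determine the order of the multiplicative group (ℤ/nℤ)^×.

3240

φ(pq) = (p−1)(q−1) = 18 · 180 = 3240.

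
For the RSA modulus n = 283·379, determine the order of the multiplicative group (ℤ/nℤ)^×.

106596

φ(107257) = 107257 · (1 − 1/283) · (1 − 1/379)
       = 107257 · 106596/107257 = 106596.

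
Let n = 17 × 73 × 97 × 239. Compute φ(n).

26320896

φ(28770103) = 28770103 · (1 − 1/17) · (1 − 1/73) · (1 − 1/97) · (1 − 1/239)
       = 28770103 · 26320896/28770103 = 26320896.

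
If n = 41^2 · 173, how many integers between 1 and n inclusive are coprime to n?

282080

φ(290813) = 290813 · (1 − 1/41) · (1 − 1/173)
       = 290813 · 6880/7093 = 282080.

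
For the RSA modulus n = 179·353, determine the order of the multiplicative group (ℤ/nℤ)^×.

62656

φ(179) = 179 − 1 = 178.
φ(353) = 353 − 1 = 352.
Multiply: 178 · 352 = 62656.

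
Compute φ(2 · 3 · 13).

φ(2) = 2 − 1 = 1.
φ(3) = 3 − 1 = 2.
φ(13) = 13 − 1 = 12.
φ(78) = 1 × 2 × 12 = 24.

24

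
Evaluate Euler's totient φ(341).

341 = 11 * 31.
φ(341) = 341 · (1 − 1/11) · (1 − 1/31)
       = 341 · 300/341 = 300.

300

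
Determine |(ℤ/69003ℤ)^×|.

Factor 69003: 69003 = 3^2 · 11 · 17 · 41.
φ(69003) = 69003 · (1 − 1/3) · (1 − 1/11) · (1 − 1/17) · (1 − 1/41)
       = 69003 · 12800/23001 = 38400.

38400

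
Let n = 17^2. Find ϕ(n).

φ(17^2) = 17^1·(17−1) = 17·16 = 272.

272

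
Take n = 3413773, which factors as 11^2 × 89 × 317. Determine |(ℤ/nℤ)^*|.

φ(3413773) = 3413773 · (1 − 1/11) · (1 − 1/89) · (1 − 1/317)
       = 3413773 · 278080/310343 = 3058880.

3058880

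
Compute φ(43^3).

φ(79507) = 79507 · (1 − 1/43)
       = 79507 · 42/43 = 77658.

77658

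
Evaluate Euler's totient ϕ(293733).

Prime factorization: 293733 = 3^3 · 11 · 23 · 43.
φ(293733) = 293733 · (1 − 1/3) · (1 − 1/11) · (1 − 1/23) · (1 − 1/43)
       = 293733 · 18480/32637 = 166320.

166320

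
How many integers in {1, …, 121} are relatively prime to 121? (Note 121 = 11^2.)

φ(121) = 121 · (1 − 1/11)
       = 121 · 10/11 = 110.

110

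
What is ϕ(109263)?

55440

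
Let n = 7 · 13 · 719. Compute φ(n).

φ(65429) = 65429 · (1 − 1/7) · (1 − 1/13) · (1 − 1/719)
       = 65429 · 51696/65429 = 51696.

51696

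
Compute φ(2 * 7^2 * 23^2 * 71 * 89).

φ(327589598) = 327589598 · (1 − 1/2) · (1 − 1/7) · (1 − 1/23) · (1 − 1/71) · (1 − 1/89)
       = 327589598 · 813120/2034718 = 130912320.

130912320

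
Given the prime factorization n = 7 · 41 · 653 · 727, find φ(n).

113604480

φ(7) = 7 − 1 = 6.
φ(41) = 41 − 1 = 40.
φ(653) = 653 − 1 = 652.
φ(727) = 727 − 1 = 726.
Multiply: 6 · 40 · 652 · 726 = 113604480.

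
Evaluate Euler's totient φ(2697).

Prime factorization: 2697 = 3 · 29 · 31.
φ(2697) = 2697 · (1 − 1/3) · (1 − 1/29) · (1 − 1/31)
       = 2697 · 1680/2697 = 1680.

1680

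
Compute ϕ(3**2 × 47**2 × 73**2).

68180832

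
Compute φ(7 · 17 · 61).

φ(7259) = 7259 · (1 − 1/7) · (1 − 1/17) · (1 − 1/61)
       = 7259 · 5760/7259 = 5760.

5760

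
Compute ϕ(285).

Prime factorization: 285 = 3 · 5 · 19.
φ(3) = 3 − 1 = 2.
φ(5) = 5 − 1 = 4.
φ(19) = 19 − 1 = 18.
φ(285) = 2 × 4 × 18 = 144.

144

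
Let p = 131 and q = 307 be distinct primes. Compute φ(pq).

39780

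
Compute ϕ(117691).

First factor: 117691 = 7 · 17 · 23 · 43.
φ(117691) = 117691 · (1 − 1/7) · (1 − 1/17) · (1 − 1/23) · (1 − 1/43)
       = 117691 · 88704/117691 = 88704.

88704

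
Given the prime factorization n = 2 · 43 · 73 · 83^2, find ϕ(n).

φ(43249142) = 43249142 · (1 − 1/2) · (1 − 1/43) · (1 − 1/73) · (1 − 1/83)
       = 43249142 · 247968/521074 = 20581344.

20581344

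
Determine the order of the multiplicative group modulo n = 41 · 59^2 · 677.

92530880

φ(41) = 41 − 1 = 40.
φ(59^2) = 59^2 − 59^1 = 3481 − 59 = 3422.
φ(677) = 677 − 1 = 676.
Multiply: 40 · 3422 · 676 = 92530880.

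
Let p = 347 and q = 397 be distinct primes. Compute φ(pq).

137016

For distinct primes, φ(pq) = (p−1)(q−1) = 346 × 396 = 137016.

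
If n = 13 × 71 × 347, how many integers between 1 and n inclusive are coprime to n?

290640

φ(320281) = 320281 · (1 − 1/13) · (1 − 1/71) · (1 − 1/347)
       = 320281 · 290640/320281 = 290640.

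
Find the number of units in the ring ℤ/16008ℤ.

16008 = 2^3 × 3 × 23 × 29.
φ(16008) = 16008 · (1 − 1/2) · (1 − 1/3) · (1 − 1/23) · (1 − 1/29)
       = 16008 · 1232/4002 = 4928.

4928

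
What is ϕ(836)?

First factor: 836 = 2**2 · 11 · 19.
φ(836) = 836 · (1 − 1/2) · (1 − 1/11) · (1 − 1/19)
       = 836 · 180/418 = 360.

360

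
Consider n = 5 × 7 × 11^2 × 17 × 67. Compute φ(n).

φ(5) = 5 − 1 = 4.
φ(7) = 7 − 1 = 6.
φ(11^2) = 11^1·(11−1) = 11·10 = 110.
φ(17) = 17 − 1 = 16.
φ(67) = 67 − 1 = 66.
φ(4823665) = 4 × 6 × 110 × 16 × 66 = 2787840.

2787840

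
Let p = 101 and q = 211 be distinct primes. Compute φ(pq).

φ(101) = 101 − 1 = 100.
φ(211) = 211 − 1 = 210.
Since φ is multiplicative, φ(21311) = 100 · 210 = 21000.

21000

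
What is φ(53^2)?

2756

φ(53^2) = 53^1·(53−1) = 53·52 = 2756.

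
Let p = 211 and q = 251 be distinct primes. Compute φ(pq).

φ(n) = (p − 1)(q − 1) = (211−1)(251−1) = 210·250 = 52500.

52500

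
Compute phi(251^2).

62750

φ(63001) = 63001 · (1 − 1/251)
       = 63001 · 250/251 = 62750.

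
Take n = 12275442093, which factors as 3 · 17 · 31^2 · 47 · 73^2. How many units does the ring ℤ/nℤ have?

φ(12275442093) = 12275442093 · (1 − 1/3) · (1 − 1/17) · (1 − 1/31) · (1 − 1/47) · (1 − 1/73)
       = 12275442093 · 3179520/5424411 = 7195253760.

7195253760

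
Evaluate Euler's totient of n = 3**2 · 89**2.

φ(71289) = 71289 · (1 − 1/3) · (1 − 1/89)
       = 71289 · 176/267 = 46992.

46992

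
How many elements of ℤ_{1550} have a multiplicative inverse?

Prime factorization: 1550 = 2 × 5**2 × 31.
φ(2) = 2 − 1 = 1.
φ(5^2) = 5^1·(5−1) = 5·4 = 20.
φ(31) = 31 − 1 = 30.
Multiply: 1 · 20 · 30 = 600.

600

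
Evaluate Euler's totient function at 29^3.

φ(24389) = 24389 · (1 − 1/29)
       = 24389 · 28/29 = 23548.

23548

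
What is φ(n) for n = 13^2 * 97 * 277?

4133376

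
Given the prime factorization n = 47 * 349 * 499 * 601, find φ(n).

φ(47) = 47 − 1 = 46.
φ(349) = 349 − 1 = 348.
φ(499) = 499 − 1 = 498.
φ(601) = 601 − 1 = 600.
φ(4919243297) = 46 × 348 × 498 × 600 = 4783190400.

4783190400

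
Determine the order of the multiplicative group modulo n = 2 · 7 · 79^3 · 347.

φ(2) = 2 − 1 = 1.
φ(7) = 7 − 1 = 6.
φ(79^3) = 79^3 − 79^2 = 493039 − 6241 = 486798.
φ(347) = 347 − 1 = 346.
Since φ is multiplicative, φ(2395183462) = 1 · 6 · 486798 · 346 = 1010592648.

1010592648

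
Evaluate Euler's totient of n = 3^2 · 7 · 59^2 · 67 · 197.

φ(2894580297) = 2894580297 · (1 − 1/3) · (1 − 1/7) · (1 − 1/59) · (1 − 1/67) · (1 − 1/197)
       = 2894580297 · 9003456/16353561 = 1593611712.

1593611712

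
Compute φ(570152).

237600

Factor 570152: 570152 = 2^3 · 11^2 · 19 · 31.
φ(2^3) = 2^3 − 2^2 = 8 − 4 = 4.
φ(11^2) = 11^1·(11−1) = 11·10 = 110.
φ(19) = 19 − 1 = 18.
φ(31) = 31 − 1 = 30.
φ(570152) = 4 × 110 × 18 × 30 = 237600.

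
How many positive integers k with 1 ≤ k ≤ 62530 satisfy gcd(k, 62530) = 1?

22464

62530 = 2 × 5 × 13**2 × 37.
φ(62530) = 62530 · (1 − 1/2) · (1 − 1/5) · (1 − 1/13) · (1 − 1/37)
       = 62530 · 1728/4810 = 22464.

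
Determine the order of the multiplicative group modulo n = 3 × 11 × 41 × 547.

436800

φ(3) = 3 − 1 = 2.
φ(11) = 11 − 1 = 10.
φ(41) = 41 − 1 = 40.
φ(547) = 547 − 1 = 546.
φ(740091) = 2 × 10 × 40 × 546 = 436800.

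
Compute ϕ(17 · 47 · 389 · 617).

175909888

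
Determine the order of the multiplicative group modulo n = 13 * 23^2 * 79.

φ(543283) = 543283 · (1 − 1/13) · (1 − 1/23) · (1 − 1/79)
       = 543283 · 20592/23621 = 473616.

473616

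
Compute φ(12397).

9240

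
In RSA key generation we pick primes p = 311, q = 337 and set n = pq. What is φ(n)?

104160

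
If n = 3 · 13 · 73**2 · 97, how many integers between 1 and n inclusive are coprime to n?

φ(20159607) = 20159607 · (1 − 1/3) · (1 − 1/13) · (1 − 1/73) · (1 − 1/97)
       = 20159607 · 165888/276159 = 12109824.

12109824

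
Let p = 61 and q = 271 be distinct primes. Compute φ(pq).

16200

For distinct primes, φ(pq) = (p−1)(q−1) = 60 × 270 = 16200.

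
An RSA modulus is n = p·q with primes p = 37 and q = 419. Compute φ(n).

15048

φ(n) = (p − 1)(q − 1) = (37−1)(419−1) = 36·418 = 15048.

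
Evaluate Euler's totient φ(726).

220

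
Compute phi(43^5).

143589642

φ(147008443) = 147008443 · (1 − 1/43)
       = 147008443 · 42/43 = 143589642.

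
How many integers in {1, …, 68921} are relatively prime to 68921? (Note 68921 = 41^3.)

φ(41^3) = 41^3 − 41^2 = 68921 − 1681 = 67240.

67240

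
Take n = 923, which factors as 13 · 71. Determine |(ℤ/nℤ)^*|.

φ(923) = 923 · (1 − 1/13) · (1 − 1/71)
       = 923 · 840/923 = 840.

840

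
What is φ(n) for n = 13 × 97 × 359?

412416

φ(452699) = 452699 · (1 − 1/13) · (1 − 1/97) · (1 − 1/359)
       = 452699 · 412416/452699 = 412416.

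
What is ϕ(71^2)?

φ(5041) = 5041 · (1 − 1/71)
       = 5041 · 70/71 = 4970.

4970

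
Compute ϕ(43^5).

143589642

φ(43^5) = 43^4·(43−1) = 3418801·42 = 143589642.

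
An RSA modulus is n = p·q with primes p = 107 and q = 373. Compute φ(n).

39432

φ(n) = (p − 1)(q − 1) = (107−1)(373−1) = 106·372 = 39432.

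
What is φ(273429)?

155520

Factor 273429: 273429 = 3**3 × 13 × 19 × 41.
φ(273429) = 273429 · (1 − 1/3) · (1 − 1/13) · (1 − 1/19) · (1 − 1/41)
       = 273429 · 17280/30381 = 155520.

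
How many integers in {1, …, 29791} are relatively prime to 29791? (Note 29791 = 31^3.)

φ(29791) = 29791 · (1 − 1/31)
       = 29791 · 30/31 = 28830.

28830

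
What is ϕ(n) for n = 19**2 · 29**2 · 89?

φ(27020489) = 27020489 · (1 − 1/19) · (1 − 1/29) · (1 − 1/89)
       = 27020489 · 44352/49039 = 24437952.

24437952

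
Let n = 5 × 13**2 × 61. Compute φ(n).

37440

φ(5) = 5 − 1 = 4.
φ(13^2) = 13^2 − 13^1 = 169 − 13 = 156.
φ(61) = 61 − 1 = 60.
Since φ is multiplicative, φ(51545) = 4 · 156 · 60 = 37440.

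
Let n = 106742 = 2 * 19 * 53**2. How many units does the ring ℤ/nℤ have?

φ(106742) = 106742 · (1 − 1/2) · (1 − 1/19) · (1 − 1/53)
       = 106742 · 936/2014 = 49608.

49608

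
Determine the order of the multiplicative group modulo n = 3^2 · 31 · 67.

11880

φ(18693) = 18693 · (1 − 1/3) · (1 − 1/31) · (1 − 1/67)
       = 18693 · 3960/6231 = 11880.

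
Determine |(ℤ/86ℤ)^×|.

First factor: 86 = 2 · 43.
φ(2) = 2 − 1 = 1.
φ(43) = 43 − 1 = 42.
Since φ is multiplicative, φ(86) = 1 · 42 = 42.

42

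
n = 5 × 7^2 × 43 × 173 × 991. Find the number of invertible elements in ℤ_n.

1201495680

φ(5) = 5 − 1 = 4.
φ(7^2) = 7^1·(7−1) = 7·6 = 42.
φ(43) = 43 − 1 = 42.
φ(173) = 173 − 1 = 172.
φ(991) = 991 − 1 = 990.
Since φ is multiplicative, φ(1806152005) = 4 · 42 · 42 · 172 · 990 = 1201495680.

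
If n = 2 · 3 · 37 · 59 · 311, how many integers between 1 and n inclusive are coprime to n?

1294560

φ(2) = 2 − 1 = 1.
φ(3) = 3 − 1 = 2.
φ(37) = 37 − 1 = 36.
φ(59) = 59 − 1 = 58.
φ(311) = 311 − 1 = 310.
Multiply: 1 · 2 · 36 · 58 · 310 = 1294560.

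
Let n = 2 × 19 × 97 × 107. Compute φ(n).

φ(2) = 2 − 1 = 1.
φ(19) = 19 − 1 = 18.
φ(97) = 97 − 1 = 96.
φ(107) = 107 − 1 = 106.
φ(394402) = 1 × 18 × 96 × 106 = 183168.

183168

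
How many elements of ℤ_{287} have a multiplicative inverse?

240

287 = 7 * 41.
φ(287) = 287 · (1 − 1/7) · (1 − 1/41)
       = 287 · 240/287 = 240.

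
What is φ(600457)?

Factor 600457: 600457 = 11 · 13^2 · 17 · 19.
φ(600457) = 600457 · (1 − 1/11) · (1 − 1/13) · (1 − 1/17) · (1 − 1/19)
       = 600457 · 34560/46189 = 449280.

449280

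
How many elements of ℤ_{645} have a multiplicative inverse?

645 = 3 × 5 × 43.
φ(645) = 645 · (1 − 1/3) · (1 − 1/5) · (1 − 1/43)
       = 645 · 336/645 = 336.

336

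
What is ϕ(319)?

Prime factorization: 319 = 11 · 29.
φ(319) = 319 · (1 − 1/11) · (1 − 1/29)
       = 319 · 280/319 = 280.

280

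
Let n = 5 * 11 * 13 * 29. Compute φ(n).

13440

φ(20735) = 20735 · (1 − 1/5) · (1 − 1/11) · (1 − 1/13) · (1 − 1/29)
       = 20735 · 13440/20735 = 13440.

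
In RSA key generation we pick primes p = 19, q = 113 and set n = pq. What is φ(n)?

φ(pq) = (p−1)(q−1) = 18 · 112 = 2016.

2016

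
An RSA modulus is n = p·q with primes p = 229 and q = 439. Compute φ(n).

For distinct primes, φ(pq) = (p−1)(q−1) = 228 × 438 = 99864.

99864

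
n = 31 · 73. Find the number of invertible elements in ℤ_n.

φ(2263) = 2263 · (1 − 1/31) · (1 − 1/73)
       = 2263 · 2160/2263 = 2160.

2160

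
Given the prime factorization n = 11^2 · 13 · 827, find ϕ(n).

1090320

φ(1300871) = 1300871 · (1 − 1/11) · (1 − 1/13) · (1 − 1/827)
       = 1300871 · 99120/118261 = 1090320.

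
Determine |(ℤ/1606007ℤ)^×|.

First factor: 1606007 = 13^3 · 17 · 43.
φ(1606007) = 1606007 · (1 − 1/13) · (1 − 1/17) · (1 − 1/43)
       = 1606007 · 8064/9503 = 1362816.

1362816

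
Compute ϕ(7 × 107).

φ(749) = 749 · (1 − 1/7) · (1 − 1/107)
       = 749 · 636/749 = 636.

636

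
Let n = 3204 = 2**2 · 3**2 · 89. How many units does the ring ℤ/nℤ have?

1056

φ(3204) = 3204 · (1 − 1/2) · (1 − 1/3) · (1 − 1/89)
       = 3204 · 176/534 = 1056.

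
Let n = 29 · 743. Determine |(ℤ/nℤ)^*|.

20776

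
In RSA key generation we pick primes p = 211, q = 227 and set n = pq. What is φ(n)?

φ(211) = 211 − 1 = 210.
φ(227) = 227 − 1 = 226.
Since φ is multiplicative, φ(47897) = 210 · 226 = 47460.

47460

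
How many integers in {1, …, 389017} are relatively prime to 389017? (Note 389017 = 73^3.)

φ(73^3) = 73^2·(73−1) = 5329·72 = 383688.

383688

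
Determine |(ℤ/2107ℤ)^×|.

1764

Factor 2107: 2107 = 7^2 * 43.
φ(2107) = 2107 · (1 − 1/7) · (1 − 1/43)
       = 2107 · 252/301 = 1764.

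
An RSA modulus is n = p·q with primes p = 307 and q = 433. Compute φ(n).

132192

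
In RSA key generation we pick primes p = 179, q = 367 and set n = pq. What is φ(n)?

65148

For distinct primes, φ(pq) = (p−1)(q−1) = 178 × 366 = 65148.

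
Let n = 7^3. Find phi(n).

φ(7^3) = 7^3 − 7^2 = 343 − 49 = 294.

294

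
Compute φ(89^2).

7832

φ(89^2) = 89^1·(89−1) = 89·88 = 7832.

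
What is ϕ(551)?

First factor: 551 = 19 × 29.
φ(19) = 19 − 1 = 18.
φ(29) = 29 − 1 = 28.
φ(551) = 18 × 28 = 504.

504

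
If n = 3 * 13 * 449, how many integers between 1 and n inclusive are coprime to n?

10752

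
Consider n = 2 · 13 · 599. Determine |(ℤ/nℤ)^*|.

7176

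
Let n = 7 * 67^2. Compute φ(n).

φ(31423) = 31423 · (1 − 1/7) · (1 − 1/67)
       = 31423 · 396/469 = 26532.

26532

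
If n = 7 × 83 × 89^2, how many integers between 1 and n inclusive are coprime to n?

φ(7) = 7 − 1 = 6.
φ(83) = 83 − 1 = 82.
φ(89^2) = 89^1·(89−1) = 89·88 = 7832.
Since φ is multiplicative, φ(4602101) = 6 · 82 · 7832 = 3853344.

3853344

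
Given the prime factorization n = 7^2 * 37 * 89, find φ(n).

φ(7^2) = 7^1·(7−1) = 7·6 = 42.
φ(37) = 37 − 1 = 36.
φ(89) = 89 − 1 = 88.
Since φ is multiplicative, φ(161357) = 42 · 36 · 88 = 133056.

133056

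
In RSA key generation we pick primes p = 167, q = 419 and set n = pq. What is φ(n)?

69388

φ(pq) = (p−1)(q−1) = 166 · 418 = 69388.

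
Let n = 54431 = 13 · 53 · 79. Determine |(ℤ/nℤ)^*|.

48672

φ(54431) = 54431 · (1 − 1/13) · (1 − 1/53) · (1 − 1/79)
       = 54431 · 48672/54431 = 48672.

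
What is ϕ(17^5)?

1336336

φ(17^5) = 17^5 − 17^4 = 1419857 − 83521 = 1336336.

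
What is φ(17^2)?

φ(17^2) = 17^1·(17−1) = 17·16 = 272.

272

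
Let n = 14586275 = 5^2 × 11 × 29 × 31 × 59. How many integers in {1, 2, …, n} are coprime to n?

φ(14586275) = 14586275 · (1 − 1/5) · (1 − 1/11) · (1 − 1/29) · (1 − 1/31) · (1 − 1/59)
       = 14586275 · 1948800/2917255 = 9744000.

9744000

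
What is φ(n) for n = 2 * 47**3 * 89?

8942032

φ(18480494) = 18480494 · (1 − 1/2) · (1 − 1/47) · (1 − 1/89)
       = 18480494 · 4048/8366 = 8942032.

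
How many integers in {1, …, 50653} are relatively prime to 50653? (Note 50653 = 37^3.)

49284

φ(37^3) = 37^2·(37−1) = 1369·36 = 49284.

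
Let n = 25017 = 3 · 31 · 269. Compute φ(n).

16080

φ(25017) = 25017 · (1 − 1/3) · (1 − 1/31) · (1 − 1/269)
       = 25017 · 16080/25017 = 16080.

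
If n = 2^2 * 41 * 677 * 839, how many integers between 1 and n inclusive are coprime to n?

45319040

φ(2^2) = 2^1·(2−1) = 2·1 = 2.
φ(41) = 41 − 1 = 40.
φ(677) = 677 − 1 = 676.
φ(839) = 839 − 1 = 838.
Multiply: 2 · 40 · 676 · 838 = 45319040.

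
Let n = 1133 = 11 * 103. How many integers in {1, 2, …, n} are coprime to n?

1020

φ(11) = 11 − 1 = 10.
φ(103) = 103 − 1 = 102.
Since φ is multiplicative, φ(1133) = 10 · 102 = 1020.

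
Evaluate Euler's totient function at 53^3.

146068

φ(148877) = 148877 · (1 − 1/53)
       = 148877 · 52/53 = 146068.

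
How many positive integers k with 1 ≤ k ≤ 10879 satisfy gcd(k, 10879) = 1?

First factor: 10879 = 11 · 23 · 43.
φ(11) = 11 − 1 = 10.
φ(23) = 23 − 1 = 22.
φ(43) = 43 − 1 = 42.
φ(10879) = 10 × 22 × 42 = 9240.

9240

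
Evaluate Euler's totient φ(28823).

25920

First factor: 28823 = 19 · 37 · 41.
φ(19) = 19 − 1 = 18.
φ(37) = 37 − 1 = 36.
φ(41) = 41 − 1 = 40.
Multiply: 18 · 36 · 40 = 25920.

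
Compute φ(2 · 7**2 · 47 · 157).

φ(723142) = 723142 · (1 − 1/2) · (1 − 1/7) · (1 − 1/47) · (1 − 1/157)
       = 723142 · 43056/103306 = 301392.

301392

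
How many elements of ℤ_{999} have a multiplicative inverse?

648

999 = 3^3 · 37.
φ(3^3) = 3^3 − 3^2 = 27 − 9 = 18.
φ(37) = 37 − 1 = 36.
Multiply: 18 · 36 = 648.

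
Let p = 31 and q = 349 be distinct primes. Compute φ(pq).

10440

φ(pq) = (p−1)(q−1) = 30 · 348 = 10440.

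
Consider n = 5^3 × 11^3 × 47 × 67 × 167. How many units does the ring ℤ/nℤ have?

φ(87493784125) = 87493784125 · (1 − 1/5) · (1 − 1/11) · (1 − 1/47) · (1 − 1/67) · (1 − 1/167)
       = 87493784125 · 20159040/28923565 = 60981096000.

60981096000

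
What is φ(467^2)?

φ(218089) = 218089 · (1 − 1/467)
       = 218089 · 466/467 = 217622.

217622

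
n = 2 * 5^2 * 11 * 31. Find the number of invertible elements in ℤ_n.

φ(17050) = 17050 · (1 − 1/2) · (1 − 1/5) · (1 − 1/11) · (1 − 1/31)
       = 17050 · 1200/3410 = 6000.

6000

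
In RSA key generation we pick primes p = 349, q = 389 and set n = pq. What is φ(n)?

135024

φ(135761) = 135761 · (1 − 1/349) · (1 − 1/389)
       = 135761 · 135024/135761 = 135024.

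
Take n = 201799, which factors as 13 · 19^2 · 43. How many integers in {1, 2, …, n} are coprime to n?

172368

φ(13) = 13 − 1 = 12.
φ(19^2) = 19^2 − 19^1 = 361 − 19 = 342.
φ(43) = 43 − 1 = 42.
Multiply: 12 · 342 · 42 = 172368.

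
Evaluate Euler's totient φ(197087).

158400

Factor 197087: 197087 = 11 * 19 * 23 * 41.
φ(11) = 11 − 1 = 10.
φ(19) = 19 − 1 = 18.
φ(23) = 23 − 1 = 22.
φ(41) = 41 − 1 = 40.
Multiply: 10 · 18 · 22 · 40 = 158400.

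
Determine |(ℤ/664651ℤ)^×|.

564480

Factor 664651: 664651 = 13 · 29 · 41 · 43.
φ(13) = 13 − 1 = 12.
φ(29) = 29 − 1 = 28.
φ(41) = 41 − 1 = 40.
φ(43) = 43 − 1 = 42.
Since φ is multiplicative, φ(664651) = 12 · 28 · 40 · 42 = 564480.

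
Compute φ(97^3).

φ(97^3) = 97^3 − 97^2 = 912673 − 9409 = 903264.

903264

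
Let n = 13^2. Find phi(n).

156

φ(169) = 169 · (1 − 1/13)
       = 169 · 12/13 = 156.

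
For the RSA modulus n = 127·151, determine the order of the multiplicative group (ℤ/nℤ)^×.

φ(127) = 127 − 1 = 126.
φ(151) = 151 − 1 = 150.
Multiply: 126 · 150 = 18900.

18900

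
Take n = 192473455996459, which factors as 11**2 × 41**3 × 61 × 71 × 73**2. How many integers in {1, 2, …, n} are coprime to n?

φ(192473455996459) = 192473455996459 · (1 − 1/11) · (1 − 1/41) · (1 − 1/61) · (1 − 1/71) · (1 − 1/73)
       = 192473455996459 · 120960000/142589513 = 163277009280000.

163277009280000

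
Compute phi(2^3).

φ(2^3) = 2^3 − 2^2 = 8 − 4 = 4.

4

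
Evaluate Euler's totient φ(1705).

1200

First factor: 1705 = 5 * 11 * 31.
φ(1705) = 1705 · (1 − 1/5) · (1 − 1/11) · (1 − 1/31)
       = 1705 · 1200/1705 = 1200.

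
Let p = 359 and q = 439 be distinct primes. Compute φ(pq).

For distinct primes, φ(pq) = (p−1)(q−1) = 358 × 438 = 156804.

156804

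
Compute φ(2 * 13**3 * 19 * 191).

6935760

φ(2) = 2 − 1 = 1.
φ(13^3) = 13^2·(13−1) = 169·12 = 2028.
φ(19) = 19 − 1 = 18.
φ(191) = 191 − 1 = 190.
φ(15945826) = 1 × 2028 × 18 × 190 = 6935760.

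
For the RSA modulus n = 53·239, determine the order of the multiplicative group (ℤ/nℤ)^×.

φ(53) = 53 − 1 = 52.
φ(239) = 239 − 1 = 238.
Multiply: 52 · 238 = 12376.

12376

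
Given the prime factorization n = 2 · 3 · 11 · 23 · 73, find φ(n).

φ(2) = 2 − 1 = 1.
φ(3) = 3 − 1 = 2.
φ(11) = 11 − 1 = 10.
φ(23) = 23 − 1 = 22.
φ(73) = 73 − 1 = 72.
Since φ is multiplicative, φ(110814) = 1 · 2 · 10 · 22 · 72 = 31680.

31680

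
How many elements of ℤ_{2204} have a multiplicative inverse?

Prime factorization: 2204 = 2**2 × 19 × 29.
φ(2^2) = 2^2 − 2^1 = 4 − 2 = 2.
φ(19) = 19 − 1 = 18.
φ(29) = 29 − 1 = 28.
Multiply: 2 · 18 · 28 = 1008.

1008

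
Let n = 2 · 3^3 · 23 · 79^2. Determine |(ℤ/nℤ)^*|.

φ(7751322) = 7751322 · (1 − 1/2) · (1 − 1/3) · (1 − 1/23) · (1 − 1/79)
       = 7751322 · 3432/10902 = 2440152.

2440152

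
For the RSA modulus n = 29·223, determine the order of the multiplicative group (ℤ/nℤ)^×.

φ(n) = (p − 1)(q − 1) = (29−1)(223−1) = 28·222 = 6216.

6216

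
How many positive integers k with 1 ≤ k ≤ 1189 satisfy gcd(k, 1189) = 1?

First factor: 1189 = 29 · 41.
φ(29) = 29 − 1 = 28.
φ(41) = 41 − 1 = 40.
Since φ is multiplicative, φ(1189) = 28 · 40 = 1120.

1120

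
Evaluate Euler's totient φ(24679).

First factor: 24679 = 23 * 29 * 37.
φ(23) = 23 − 1 = 22.
φ(29) = 29 − 1 = 28.
φ(37) = 37 − 1 = 36.
φ(24679) = 22 × 28 × 36 = 22176.

22176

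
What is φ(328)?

Factor 328: 328 = 2^3 · 41.
φ(2^3) = 2^2·(2−1) = 4·1 = 4.
φ(41) = 41 − 1 = 40.
Since φ is multiplicative, φ(328) = 4 · 40 = 160.

160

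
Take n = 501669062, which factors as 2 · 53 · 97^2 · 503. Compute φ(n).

φ(2) = 2 − 1 = 1.
φ(53) = 53 − 1 = 52.
φ(97^2) = 97^1·(97−1) = 97·96 = 9312.
φ(503) = 503 − 1 = 502.
φ(501669062) = 1 × 52 × 9312 × 502 = 243080448.

243080448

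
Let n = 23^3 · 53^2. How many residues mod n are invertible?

32074328

φ(23^3) = 23^2·(23−1) = 529·22 = 11638.
φ(53^2) = 53^1·(53−1) = 53·52 = 2756.
Since φ is multiplicative, φ(34177103) = 11638 · 2756 = 32074328.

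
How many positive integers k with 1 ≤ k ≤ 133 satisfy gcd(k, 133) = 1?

108

Factor 133: 133 = 7 · 19.
φ(133) = 133 · (1 − 1/7) · (1 − 1/19)
       = 133 · 108/133 = 108.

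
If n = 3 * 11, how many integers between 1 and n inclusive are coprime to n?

20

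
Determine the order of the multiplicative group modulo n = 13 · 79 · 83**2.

6370416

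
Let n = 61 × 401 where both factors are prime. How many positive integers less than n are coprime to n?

24000

φ(n) = (p − 1)(q − 1) = (61−1)(401−1) = 60·400 = 24000.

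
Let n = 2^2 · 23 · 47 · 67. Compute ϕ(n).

133584

φ(289708) = 289708 · (1 − 1/2) · (1 − 1/23) · (1 − 1/47) · (1 − 1/67)
       = 289708 · 66792/144854 = 133584.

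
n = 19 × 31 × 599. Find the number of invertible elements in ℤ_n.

φ(352811) = 352811 · (1 − 1/19) · (1 − 1/31) · (1 − 1/599)
       = 352811 · 322920/352811 = 322920.

322920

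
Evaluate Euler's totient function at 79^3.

φ(79^3) = 79^3 − 79^2 = 493039 − 6241 = 486798.

486798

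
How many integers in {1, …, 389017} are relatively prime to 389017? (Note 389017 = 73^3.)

φ(389017) = 389017 · (1 − 1/73)
       = 389017 · 72/73 = 383688.

383688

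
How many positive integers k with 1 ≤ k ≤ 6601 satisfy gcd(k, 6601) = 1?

First factor: 6601 = 7 * 23 * 41.
φ(6601) = 6601 · (1 − 1/7) · (1 − 1/23) · (1 − 1/41)
       = 6601 · 5280/6601 = 5280.

5280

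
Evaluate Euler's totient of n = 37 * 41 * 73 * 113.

11612160

φ(37) = 37 − 1 = 36.
φ(41) = 41 − 1 = 40.
φ(73) = 73 − 1 = 72.
φ(113) = 113 − 1 = 112.
Since φ is multiplicative, φ(12513733) = 36 · 40 · 72 · 112 = 11612160.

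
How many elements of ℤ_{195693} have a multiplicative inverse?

Factor 195693: 195693 = 3 × 37 × 41 × 43.
φ(195693) = 195693 · (1 − 1/3) · (1 − 1/37) · (1 − 1/41) · (1 − 1/43)
       = 195693 · 120960/195693 = 120960.

120960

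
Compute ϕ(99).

Prime factorization: 99 = 3^2 · 11.
φ(99) = 99 · (1 − 1/3) · (1 − 1/11)
       = 99 · 20/33 = 60.

60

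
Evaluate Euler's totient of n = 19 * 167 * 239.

711144

φ(19) = 19 − 1 = 18.
φ(167) = 167 − 1 = 166.
φ(239) = 239 − 1 = 238.
Multiply: 18 · 166 · 238 = 711144.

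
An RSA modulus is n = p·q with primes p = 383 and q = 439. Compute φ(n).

φ(168137) = 168137 · (1 − 1/383) · (1 − 1/439)
       = 168137 · 167316/168137 = 167316.

167316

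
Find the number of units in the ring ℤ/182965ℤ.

133056

182965 = 5 × 23 × 37 × 43.
φ(182965) = 182965 · (1 − 1/5) · (1 − 1/23) · (1 − 1/37) · (1 − 1/43)
       = 182965 · 133056/182965 = 133056.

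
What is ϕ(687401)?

Prime factorization: 687401 = 11^2 * 13 * 19 * 23.
φ(11^2) = 11^1·(11−1) = 11·10 = 110.
φ(13) = 13 − 1 = 12.
φ(19) = 19 − 1 = 18.
φ(23) = 23 − 1 = 22.
Multiply: 110 · 12 · 18 · 22 = 522720.

522720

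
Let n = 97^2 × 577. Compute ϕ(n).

5363712

φ(97^2) = 97^2 − 97^1 = 9409 − 97 = 9312.
φ(577) = 577 − 1 = 576.
Since φ is multiplicative, φ(5428993) = 9312 · 576 = 5363712.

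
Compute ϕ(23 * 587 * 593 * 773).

φ(6188709889) = 6188709889 · (1 − 1/23) · (1 − 1/587) · (1 − 1/593) · (1 − 1/773)
       = 6188709889 · 5891953408/6188709889 = 5891953408.

5891953408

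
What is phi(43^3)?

77658

φ(79507) = 79507 · (1 − 1/43)
       = 79507 · 42/43 = 77658.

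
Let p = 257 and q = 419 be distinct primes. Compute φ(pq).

107008

φ(n) = (p − 1)(q − 1) = (257−1)(419−1) = 256·418 = 107008.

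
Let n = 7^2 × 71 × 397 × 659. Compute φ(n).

766069920

φ(7^2) = 7^2 − 7^1 = 49 − 7 = 42.
φ(71) = 71 − 1 = 70.
φ(397) = 397 − 1 = 396.
φ(659) = 659 − 1 = 658.
φ(910186417) = 42 × 70 × 396 × 658 = 766069920.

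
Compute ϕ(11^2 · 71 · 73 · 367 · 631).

φ(145231894511) = 145231894511 · (1 − 1/11) · (1 − 1/71) · (1 − 1/73) · (1 − 1/367) · (1 − 1/631)
       = 145231894511 · 11621232000/13202899501 = 127833552000.

127833552000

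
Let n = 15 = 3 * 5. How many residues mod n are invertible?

φ(3) = 3 − 1 = 2.
φ(5) = 5 − 1 = 4.
φ(15) = 2 × 4 = 8.

8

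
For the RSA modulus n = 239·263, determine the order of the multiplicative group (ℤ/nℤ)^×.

62356

For distinct primes, φ(pq) = (p−1)(q−1) = 238 × 262 = 62356.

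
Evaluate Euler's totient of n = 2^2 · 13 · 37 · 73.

62208

φ(140452) = 140452 · (1 − 1/2) · (1 − 1/13) · (1 − 1/37) · (1 − 1/73)
       = 140452 · 31104/70226 = 62208.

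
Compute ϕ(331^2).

109230

φ(331^2) = 331^2 − 331^1 = 109561 − 331 = 109230.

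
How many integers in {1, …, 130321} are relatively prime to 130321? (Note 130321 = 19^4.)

φ(19^4) = 19^4 − 19^3 = 130321 − 6859 = 123462.

123462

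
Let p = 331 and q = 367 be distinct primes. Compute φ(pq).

φ(pq) = (p−1)(q−1) = 330 · 366 = 120780.

120780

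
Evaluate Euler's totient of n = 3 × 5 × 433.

3456

φ(3) = 3 − 1 = 2.
φ(5) = 5 − 1 = 4.
φ(433) = 433 − 1 = 432.
φ(6495) = 2 × 4 × 432 = 3456.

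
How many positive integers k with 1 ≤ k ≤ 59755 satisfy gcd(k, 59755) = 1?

41472

First factor: 59755 = 5 · 17 · 19 · 37.
φ(5) = 5 − 1 = 4.
φ(17) = 17 − 1 = 16.
φ(19) = 19 − 1 = 18.
φ(37) = 37 − 1 = 36.
Since φ is multiplicative, φ(59755) = 4 · 16 · 18 · 36 = 41472.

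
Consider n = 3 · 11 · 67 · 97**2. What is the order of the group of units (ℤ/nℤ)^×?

12291840

φ(3) = 3 − 1 = 2.
φ(11) = 11 − 1 = 10.
φ(67) = 67 − 1 = 66.
φ(97^2) = 97^2 − 97^1 = 9409 − 97 = 9312.
φ(20803299) = 2 × 10 × 66 × 9312 = 12291840.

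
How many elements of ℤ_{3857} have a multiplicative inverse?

First factor: 3857 = 7 · 19 · 29.
φ(7) = 7 − 1 = 6.
φ(19) = 19 − 1 = 18.
φ(29) = 29 − 1 = 28.
Multiply: 6 · 18 · 28 = 3024.

3024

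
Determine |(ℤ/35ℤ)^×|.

Prime factorization: 35 = 5 × 7.
φ(35) = 35 · (1 − 1/5) · (1 − 1/7)
       = 35 · 24/35 = 24.

24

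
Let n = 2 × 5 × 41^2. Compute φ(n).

φ(16810) = 16810 · (1 − 1/2) · (1 − 1/5) · (1 − 1/41)
       = 16810 · 160/410 = 6560.

6560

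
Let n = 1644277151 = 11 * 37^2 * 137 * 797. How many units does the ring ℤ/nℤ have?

1441969920

φ(11) = 11 − 1 = 10.
φ(37^2) = 37^1·(37−1) = 37·36 = 1332.
φ(137) = 137 − 1 = 136.
φ(797) = 797 − 1 = 796.
Since φ is multiplicative, φ(1644277151) = 10 · 1332 · 136 · 796 = 1441969920.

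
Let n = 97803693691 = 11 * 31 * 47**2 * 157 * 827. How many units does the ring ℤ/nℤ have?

φ(97803693691) = 97803693691 · (1 − 1/11) · (1 − 1/31) · (1 − 1/47) · (1 − 1/157) · (1 − 1/827)
       = 97803693691 · 1778212800/2080929653 = 83576001600.

83576001600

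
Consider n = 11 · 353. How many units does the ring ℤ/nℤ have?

3520

φ(3883) = 3883 · (1 − 1/11) · (1 − 1/353)
       = 3883 · 3520/3883 = 3520.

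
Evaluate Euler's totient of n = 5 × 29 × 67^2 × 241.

118863360

φ(156868105) = 156868105 · (1 − 1/5) · (1 − 1/29) · (1 − 1/67) · (1 − 1/241)
       = 156868105 · 1774080/2341315 = 118863360.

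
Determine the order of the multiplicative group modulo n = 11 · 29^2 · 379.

3069360

φ(3506129) = 3506129 · (1 − 1/11) · (1 − 1/29) · (1 − 1/379)
       = 3506129 · 105840/120901 = 3069360.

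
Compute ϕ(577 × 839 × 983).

φ(577) = 577 − 1 = 576.
φ(839) = 839 − 1 = 838.
φ(983) = 983 − 1 = 982.
Multiply: 576 · 838 · 982 = 473999616.

473999616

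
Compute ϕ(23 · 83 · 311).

559240

φ(23) = 23 − 1 = 22.
φ(83) = 83 − 1 = 82.
φ(311) = 311 − 1 = 310.
φ(593699) = 22 × 82 × 310 = 559240.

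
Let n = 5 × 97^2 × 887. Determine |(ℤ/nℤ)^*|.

φ(41728915) = 41728915 · (1 − 1/5) · (1 − 1/97) · (1 − 1/887)
       = 41728915 · 340224/430195 = 33001728.

33001728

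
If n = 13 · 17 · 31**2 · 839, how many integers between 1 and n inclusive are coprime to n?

φ(178187659) = 178187659 · (1 − 1/13) · (1 − 1/17) · (1 − 1/31) · (1 − 1/839)
       = 178187659 · 4826880/5747989 = 149633280.

149633280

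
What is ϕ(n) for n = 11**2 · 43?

4620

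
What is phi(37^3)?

49284

φ(50653) = 50653 · (1 − 1/37)
       = 50653 · 36/37 = 49284.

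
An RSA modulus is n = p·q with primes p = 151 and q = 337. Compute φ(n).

φ(151) = 151 − 1 = 150.
φ(337) = 337 − 1 = 336.
Multiply: 150 · 336 = 50400.

50400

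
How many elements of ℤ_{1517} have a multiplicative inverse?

1440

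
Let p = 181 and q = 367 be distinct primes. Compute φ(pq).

φ(n) = (p − 1)(q − 1) = (181−1)(367−1) = 180·366 = 65880.

65880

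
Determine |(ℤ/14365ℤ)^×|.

14365 = 5 · 13^2 · 17.
φ(14365) = 14365 · (1 − 1/5) · (1 − 1/13) · (1 − 1/17)
       = 14365 · 768/1105 = 9984.

9984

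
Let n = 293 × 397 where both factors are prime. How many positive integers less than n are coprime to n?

For distinct primes, φ(pq) = (p−1)(q−1) = 292 × 396 = 115632.

115632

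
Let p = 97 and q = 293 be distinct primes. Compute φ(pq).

For distinct primes, φ(pq) = (p−1)(q−1) = 96 × 292 = 28032.

28032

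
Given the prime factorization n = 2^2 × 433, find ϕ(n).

864

φ(1732) = 1732 · (1 − 1/2) · (1 − 1/433)
       = 1732 · 432/866 = 864.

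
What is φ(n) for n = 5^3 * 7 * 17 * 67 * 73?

45619200

φ(5^3) = 5^2·(5−1) = 25·4 = 100.
φ(7) = 7 − 1 = 6.
φ(17) = 17 − 1 = 16.
φ(67) = 67 − 1 = 66.
φ(73) = 73 − 1 = 72.
Multiply: 100 · 6 · 16 · 66 · 72 = 45619200.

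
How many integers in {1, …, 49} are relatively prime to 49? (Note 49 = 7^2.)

φ(7^2) = 7^2 − 7^1 = 49 − 7 = 42.

42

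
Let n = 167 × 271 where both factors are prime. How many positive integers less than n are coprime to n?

44820

For distinct primes, φ(pq) = (p−1)(q−1) = 166 × 270 = 44820.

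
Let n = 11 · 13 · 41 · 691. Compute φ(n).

φ(11) = 11 − 1 = 10.
φ(13) = 13 − 1 = 12.
φ(41) = 41 − 1 = 40.
φ(691) = 691 − 1 = 690.
Multiply: 10 · 12 · 40 · 690 = 3312000.

3312000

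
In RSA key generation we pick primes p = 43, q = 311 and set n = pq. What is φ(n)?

φ(n) = (p − 1)(q − 1) = (43−1)(311−1) = 42·310 = 13020.

13020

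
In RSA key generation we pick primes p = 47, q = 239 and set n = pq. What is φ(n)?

10948

φ(n) = (p − 1)(q − 1) = (47−1)(239−1) = 46·238 = 10948.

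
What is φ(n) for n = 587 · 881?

515680

φ(517147) = 517147 · (1 − 1/587) · (1 − 1/881)
       = 517147 · 515680/517147 = 515680.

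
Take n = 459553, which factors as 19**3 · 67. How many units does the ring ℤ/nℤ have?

φ(19^3) = 19^3 − 19^2 = 6859 − 361 = 6498.
φ(67) = 67 − 1 = 66.
Multiply: 6498 · 66 = 428868.

428868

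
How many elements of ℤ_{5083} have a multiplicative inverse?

4224

5083 = 13 × 17 × 23.
φ(5083) = 5083 · (1 − 1/13) · (1 − 1/17) · (1 − 1/23)
       = 5083 · 4224/5083 = 4224.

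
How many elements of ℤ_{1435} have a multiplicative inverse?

960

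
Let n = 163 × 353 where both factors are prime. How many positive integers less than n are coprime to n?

φ(pq) = (p−1)(q−1) = 162 · 352 = 57024.

57024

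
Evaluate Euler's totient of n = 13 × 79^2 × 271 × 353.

7027637760

φ(7761426179) = 7761426179 · (1 − 1/13) · (1 − 1/79) · (1 − 1/271) · (1 − 1/353)
       = 7761426179 · 88957440/98245901 = 7027637760.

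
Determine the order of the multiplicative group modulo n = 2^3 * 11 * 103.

4080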